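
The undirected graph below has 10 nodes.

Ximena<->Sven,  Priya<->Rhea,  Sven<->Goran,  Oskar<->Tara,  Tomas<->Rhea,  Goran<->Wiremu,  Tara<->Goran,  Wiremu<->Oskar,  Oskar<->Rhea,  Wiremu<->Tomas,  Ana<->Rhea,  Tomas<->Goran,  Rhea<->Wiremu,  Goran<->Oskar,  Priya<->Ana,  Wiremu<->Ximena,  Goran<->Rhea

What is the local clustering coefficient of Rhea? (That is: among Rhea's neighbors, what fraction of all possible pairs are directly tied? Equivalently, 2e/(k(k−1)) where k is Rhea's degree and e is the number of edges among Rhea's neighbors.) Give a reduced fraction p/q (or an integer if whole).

Rhea's neighbors: Ana, Goran, Oskar, Priya, Tomas, and Wiremu (k = 6).
Possible neighbor pairs: C(6,2) = 15. Edges among them: Ana–Priya, Goran–Oskar, Goran–Tomas, Goran–Wiremu, Oskar–Wiremu, Tomas–Wiremu → e = 6.
Clustering(Rhea) = 6/15 = 2/5.

2/5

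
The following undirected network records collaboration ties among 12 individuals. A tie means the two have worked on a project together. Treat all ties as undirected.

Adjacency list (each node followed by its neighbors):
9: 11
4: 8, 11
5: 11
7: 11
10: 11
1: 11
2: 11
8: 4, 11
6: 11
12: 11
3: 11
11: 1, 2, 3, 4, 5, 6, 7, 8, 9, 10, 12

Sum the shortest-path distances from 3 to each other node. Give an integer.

Distances from 3: 1:2, 2:2, 4:2, 5:2, 6:2, 7:2, 8:2, 9:2, 10:2, 11:1, 12:2.
Sum = 2 + 2 + 2 + 2 + 2 + 2 + 2 + 2 + 2 + 1 + 2 = 21.

21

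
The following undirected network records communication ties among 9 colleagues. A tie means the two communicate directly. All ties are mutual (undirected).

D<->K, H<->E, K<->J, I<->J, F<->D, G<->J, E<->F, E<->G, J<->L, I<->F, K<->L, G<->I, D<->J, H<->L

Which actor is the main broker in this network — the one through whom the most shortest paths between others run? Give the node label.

J

Unnormalized betweenness of each node: D:7/3, E:15/4, F:3, G:13/6, H:19/12, I:5/4, J:15/2, K:13/12, L:10/3.
J has the largest value, 15/2, making it the main broker — the node through which the most shortest paths run.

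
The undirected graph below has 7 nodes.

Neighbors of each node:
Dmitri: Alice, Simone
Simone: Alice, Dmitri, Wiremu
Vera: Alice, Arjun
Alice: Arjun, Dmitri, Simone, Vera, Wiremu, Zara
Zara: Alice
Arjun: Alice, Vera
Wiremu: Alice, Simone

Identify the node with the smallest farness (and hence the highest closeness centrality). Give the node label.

Alice

Farness (sum of distances to all others) for each node — Alice:6, Arjun:10, Dmitri:10, Simone:9, Vera:10, Wiremu:10, Zara:11.
The smallest farness is 6, for Alice, so Alice has the highest closeness.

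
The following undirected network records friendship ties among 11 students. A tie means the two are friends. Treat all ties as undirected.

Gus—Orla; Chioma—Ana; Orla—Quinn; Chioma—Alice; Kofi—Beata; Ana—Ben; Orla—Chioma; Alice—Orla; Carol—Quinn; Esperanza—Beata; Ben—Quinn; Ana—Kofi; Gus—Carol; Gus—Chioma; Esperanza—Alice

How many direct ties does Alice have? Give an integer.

3

Alice is directly tied to Chioma, Esperanza, and Orla. That is 3 neighbors, so the degree of Alice is 3.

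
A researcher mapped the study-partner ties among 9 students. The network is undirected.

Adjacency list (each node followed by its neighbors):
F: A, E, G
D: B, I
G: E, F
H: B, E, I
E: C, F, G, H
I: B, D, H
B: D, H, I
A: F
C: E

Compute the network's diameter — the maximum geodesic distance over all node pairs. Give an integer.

Eccentricity of each node (its greatest distance to any other): A:5, B:4, C:4, D:5, E:3, F:4, G:4, H:3, I:4.
The maximum eccentricity is 5, realized for instance by the pair D–A via D – B – H – E – F – A. So the diameter is 5.

5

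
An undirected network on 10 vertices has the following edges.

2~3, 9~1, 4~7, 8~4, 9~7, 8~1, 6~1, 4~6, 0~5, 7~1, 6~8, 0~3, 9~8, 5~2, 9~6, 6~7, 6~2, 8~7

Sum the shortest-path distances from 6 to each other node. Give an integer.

13

Distances from 6: 0:3, 1:1, 2:1, 3:2, 4:1, 5:2, 7:1, 8:1, 9:1.
Sum = 3 + 1 + 1 + 2 + 1 + 2 + 1 + 1 + 1 = 13.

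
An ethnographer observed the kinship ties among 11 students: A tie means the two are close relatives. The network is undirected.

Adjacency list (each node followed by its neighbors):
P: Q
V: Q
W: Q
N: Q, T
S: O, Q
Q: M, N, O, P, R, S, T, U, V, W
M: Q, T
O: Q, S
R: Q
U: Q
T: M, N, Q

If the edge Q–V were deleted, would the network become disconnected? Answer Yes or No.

Without the Q–V edge there is no alternate route between Q and V, so the network disconnects. It is a bridge.

Yes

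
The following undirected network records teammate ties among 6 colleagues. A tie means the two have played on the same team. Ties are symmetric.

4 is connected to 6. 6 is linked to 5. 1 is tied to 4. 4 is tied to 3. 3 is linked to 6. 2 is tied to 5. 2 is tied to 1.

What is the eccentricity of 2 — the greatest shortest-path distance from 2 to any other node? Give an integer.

3

Distances from 2: 1:1, 3:3, 4:2, 5:1, 6:2.
The largest is 3 (to 3), so the eccentricity of 2 is 3.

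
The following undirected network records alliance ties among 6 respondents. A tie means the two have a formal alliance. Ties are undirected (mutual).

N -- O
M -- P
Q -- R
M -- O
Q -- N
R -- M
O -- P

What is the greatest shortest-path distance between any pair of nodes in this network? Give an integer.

3

Eccentricity of each node (its greatest distance to any other): M:2, N:2, O:2, P:3, Q:3, R:2.
The maximum eccentricity is 3, realized for instance by the pair P–Q via P – M – R – Q. So the diameter is 3.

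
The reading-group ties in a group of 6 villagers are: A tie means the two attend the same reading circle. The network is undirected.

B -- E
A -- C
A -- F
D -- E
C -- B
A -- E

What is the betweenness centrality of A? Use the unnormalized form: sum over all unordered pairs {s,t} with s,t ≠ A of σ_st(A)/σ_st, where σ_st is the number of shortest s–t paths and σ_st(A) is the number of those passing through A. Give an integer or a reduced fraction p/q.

Pairs whose geodesics pass through A — F–E: 1; F–D: 1; F–C: 1; F–B: 2/2; E–C: 1/2; D–C: 1/2.
All other pairs contribute 0.
Summing the contributions gives betweenness(A) = 5.

5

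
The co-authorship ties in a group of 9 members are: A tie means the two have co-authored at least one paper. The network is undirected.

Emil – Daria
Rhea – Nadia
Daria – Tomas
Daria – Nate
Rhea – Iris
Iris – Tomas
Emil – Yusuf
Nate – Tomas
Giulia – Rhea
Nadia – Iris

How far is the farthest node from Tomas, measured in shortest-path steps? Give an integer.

3

Distances from Tomas: Daria:1, Emil:2, Giulia:3, Iris:1, Nadia:2, Nate:1, Rhea:2, Yusuf:3.
The largest is 3 (to Giulia and Yusuf), so the eccentricity of Tomas is 3.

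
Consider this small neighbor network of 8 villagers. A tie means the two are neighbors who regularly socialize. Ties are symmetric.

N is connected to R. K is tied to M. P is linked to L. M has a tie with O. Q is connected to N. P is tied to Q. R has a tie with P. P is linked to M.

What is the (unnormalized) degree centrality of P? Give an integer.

4

P is directly tied to L, M, Q, and R. That is 4 neighbors, so the degree of P is 4.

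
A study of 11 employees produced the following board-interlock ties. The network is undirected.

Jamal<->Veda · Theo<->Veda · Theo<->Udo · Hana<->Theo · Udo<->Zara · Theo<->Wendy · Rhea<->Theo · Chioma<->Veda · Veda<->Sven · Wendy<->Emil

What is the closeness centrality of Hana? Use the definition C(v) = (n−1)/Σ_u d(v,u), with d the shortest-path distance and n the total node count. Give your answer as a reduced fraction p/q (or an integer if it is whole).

5/12

Distances from Hana: Chioma:3, Emil:3, Jamal:3, Rhea:2, Sven:3, Theo:1, Udo:2, Veda:2, Wendy:2, Zara:3. Sum = 24.
n = 11, so closeness = 10/24 = 5/12.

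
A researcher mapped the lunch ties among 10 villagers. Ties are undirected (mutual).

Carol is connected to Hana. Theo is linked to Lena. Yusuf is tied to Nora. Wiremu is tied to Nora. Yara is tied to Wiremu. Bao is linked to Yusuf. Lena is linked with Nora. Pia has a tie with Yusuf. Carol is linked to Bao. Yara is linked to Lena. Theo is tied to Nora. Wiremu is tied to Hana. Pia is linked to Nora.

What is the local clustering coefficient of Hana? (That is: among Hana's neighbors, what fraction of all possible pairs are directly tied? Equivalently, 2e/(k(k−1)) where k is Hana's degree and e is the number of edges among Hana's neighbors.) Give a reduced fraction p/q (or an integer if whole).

Hana's neighbors: Carol and Wiremu (k = 2).
Possible neighbor pairs: C(2,2) = 1. Edges among them: none → e = 0.
Clustering(Hana) = 0/1.

0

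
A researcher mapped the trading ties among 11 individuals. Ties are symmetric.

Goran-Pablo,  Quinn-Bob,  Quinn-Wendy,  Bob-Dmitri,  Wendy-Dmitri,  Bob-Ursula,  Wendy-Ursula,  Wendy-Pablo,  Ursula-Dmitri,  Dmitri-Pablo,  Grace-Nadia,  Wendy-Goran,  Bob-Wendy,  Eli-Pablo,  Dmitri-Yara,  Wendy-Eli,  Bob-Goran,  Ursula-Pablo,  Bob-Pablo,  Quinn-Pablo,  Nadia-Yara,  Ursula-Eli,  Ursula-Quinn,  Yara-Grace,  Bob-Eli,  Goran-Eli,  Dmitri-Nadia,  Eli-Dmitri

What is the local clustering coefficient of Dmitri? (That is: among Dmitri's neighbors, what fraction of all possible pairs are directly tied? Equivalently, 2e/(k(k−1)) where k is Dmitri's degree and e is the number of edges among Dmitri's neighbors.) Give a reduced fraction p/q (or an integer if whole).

11/21

Dmitri's neighbors: Bob, Eli, Nadia, Pablo, Ursula, Wendy, and Yara (k = 7).
Possible neighbor pairs: C(7,2) = 21. Edges among them: Bob–Eli, Bob–Pablo, Bob–Ursula, Bob–Wendy, Eli–Pablo, Eli–Ursula, Eli–Wendy, Nadia–Yara, Pablo–Ursula, Pablo–Wendy, Ursula–Wendy → e = 11.
Clustering(Dmitri) = 11/21.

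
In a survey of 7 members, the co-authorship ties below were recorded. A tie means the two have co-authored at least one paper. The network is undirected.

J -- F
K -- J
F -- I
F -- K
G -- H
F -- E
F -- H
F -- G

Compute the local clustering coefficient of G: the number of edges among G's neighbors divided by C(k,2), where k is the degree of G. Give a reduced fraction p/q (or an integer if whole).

1

G's neighbors: F and H (k = 2).
Possible neighbor pairs: C(2,2) = 1. Edges among them: F–H → e = 1.
Clustering(G) = 1/1.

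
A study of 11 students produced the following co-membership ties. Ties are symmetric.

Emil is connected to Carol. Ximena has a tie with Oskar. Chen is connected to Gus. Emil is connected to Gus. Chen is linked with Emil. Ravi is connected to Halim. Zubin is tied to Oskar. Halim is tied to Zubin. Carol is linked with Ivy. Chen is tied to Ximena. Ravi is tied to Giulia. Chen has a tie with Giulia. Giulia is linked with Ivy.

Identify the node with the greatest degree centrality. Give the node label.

Chen

Degrees — Carol:2, Chen:4, Emil:3, Giulia:3, Gus:2, Halim:2, Ivy:2, Oskar:2, Ravi:2, Ximena:2, Zubin:2.
The maximum is 4, attained only by Chen.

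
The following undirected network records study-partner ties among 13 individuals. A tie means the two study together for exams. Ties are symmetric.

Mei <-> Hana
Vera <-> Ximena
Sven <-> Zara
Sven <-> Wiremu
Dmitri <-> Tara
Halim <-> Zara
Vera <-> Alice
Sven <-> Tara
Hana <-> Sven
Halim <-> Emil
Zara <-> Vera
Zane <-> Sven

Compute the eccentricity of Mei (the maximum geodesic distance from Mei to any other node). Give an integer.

Distances from Mei: Alice:5, Dmitri:4, Emil:5, Halim:4, Hana:1, Sven:2, Tara:3, Vera:4, Wiremu:3, Ximena:5, Zane:3, Zara:3.
The largest is 5 (to Ximena, Alice, and Emil), so the eccentricity of Mei is 5.

5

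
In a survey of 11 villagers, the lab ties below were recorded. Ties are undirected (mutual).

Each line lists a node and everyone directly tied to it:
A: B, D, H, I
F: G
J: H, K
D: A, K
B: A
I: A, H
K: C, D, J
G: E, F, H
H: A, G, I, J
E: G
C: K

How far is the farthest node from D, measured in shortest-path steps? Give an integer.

Distances from D: A:1, B:2, C:2, E:4, F:4, G:3, H:2, I:2, J:2, K:1.
The largest is 4 (to F and E), so the eccentricity of D is 4.

4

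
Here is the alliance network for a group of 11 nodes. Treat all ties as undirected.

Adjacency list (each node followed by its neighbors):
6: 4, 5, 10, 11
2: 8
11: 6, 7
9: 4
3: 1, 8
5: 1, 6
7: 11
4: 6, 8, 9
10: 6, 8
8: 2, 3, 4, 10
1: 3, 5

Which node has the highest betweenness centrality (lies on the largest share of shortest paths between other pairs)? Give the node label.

6

Unnormalized betweenness of each node: 1:8/3, 2:0, 3:25/6, 4:41/3, 5:11/2, 6:137/6, 7:0, 8:33/2, 9:0, 10:14/3, 11:9.
6 has the largest value, 137/6, making it the main broker — the node through which the most shortest paths run.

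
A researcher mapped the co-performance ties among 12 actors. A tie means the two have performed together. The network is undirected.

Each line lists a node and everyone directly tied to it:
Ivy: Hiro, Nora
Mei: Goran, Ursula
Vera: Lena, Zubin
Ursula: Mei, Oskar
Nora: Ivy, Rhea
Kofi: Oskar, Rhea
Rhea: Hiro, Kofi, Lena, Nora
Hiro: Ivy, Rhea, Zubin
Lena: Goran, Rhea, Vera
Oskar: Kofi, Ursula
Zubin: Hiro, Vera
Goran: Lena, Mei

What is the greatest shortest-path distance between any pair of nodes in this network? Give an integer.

5

Eccentricity of each node (its greatest distance to any other): Goran:4, Hiro:4, Ivy:5, Kofi:3, Lena:3, Mei:5, Nora:4, Oskar:4, Rhea:3, Ursula:5, Vera:4, Zubin:5.
The maximum eccentricity is 5, realized for instance by the pair Zubin–Ursula via Zubin – Vera – Lena – Goran – Mei – Ursula. So the diameter is 5.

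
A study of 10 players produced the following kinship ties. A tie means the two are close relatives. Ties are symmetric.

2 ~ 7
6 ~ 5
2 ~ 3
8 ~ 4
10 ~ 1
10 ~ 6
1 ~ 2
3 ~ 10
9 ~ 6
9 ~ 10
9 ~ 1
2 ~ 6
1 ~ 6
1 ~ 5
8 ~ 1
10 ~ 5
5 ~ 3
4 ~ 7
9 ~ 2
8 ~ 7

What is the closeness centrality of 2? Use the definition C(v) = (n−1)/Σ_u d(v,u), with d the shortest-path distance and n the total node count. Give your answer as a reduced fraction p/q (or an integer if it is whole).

9/13

Distances from 2: 1:1, 3:1, 4:2, 5:2, 6:1, 7:1, 8:2, 9:1, 10:2. Sum = 13.
n = 10, so closeness = 9/13.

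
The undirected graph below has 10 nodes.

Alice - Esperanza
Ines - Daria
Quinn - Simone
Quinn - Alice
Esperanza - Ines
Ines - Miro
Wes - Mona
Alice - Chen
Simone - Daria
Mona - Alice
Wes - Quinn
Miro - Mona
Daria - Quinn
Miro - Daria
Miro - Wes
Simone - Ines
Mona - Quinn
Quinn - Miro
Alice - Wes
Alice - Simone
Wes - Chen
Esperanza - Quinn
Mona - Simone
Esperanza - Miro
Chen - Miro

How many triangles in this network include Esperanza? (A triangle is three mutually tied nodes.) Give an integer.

Esperanza's neighbors: Alice, Ines, Miro, and Quinn.
Neighbor pairs that are themselves tied: Esperanza–Alice–Quinn; Esperanza–Ines–Miro; Esperanza–Miro–Quinn. Each forms one triangle with Esperanza, for 3 in total.

3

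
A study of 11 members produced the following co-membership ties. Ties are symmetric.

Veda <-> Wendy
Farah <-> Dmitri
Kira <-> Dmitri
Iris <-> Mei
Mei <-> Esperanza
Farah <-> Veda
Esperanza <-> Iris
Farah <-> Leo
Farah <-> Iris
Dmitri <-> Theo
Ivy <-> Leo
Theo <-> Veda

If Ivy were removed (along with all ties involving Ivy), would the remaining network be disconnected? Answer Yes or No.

Even without Ivy, every remaining node can still reach every other (the residual graph is connected), so Ivy is not a cut vertex.

No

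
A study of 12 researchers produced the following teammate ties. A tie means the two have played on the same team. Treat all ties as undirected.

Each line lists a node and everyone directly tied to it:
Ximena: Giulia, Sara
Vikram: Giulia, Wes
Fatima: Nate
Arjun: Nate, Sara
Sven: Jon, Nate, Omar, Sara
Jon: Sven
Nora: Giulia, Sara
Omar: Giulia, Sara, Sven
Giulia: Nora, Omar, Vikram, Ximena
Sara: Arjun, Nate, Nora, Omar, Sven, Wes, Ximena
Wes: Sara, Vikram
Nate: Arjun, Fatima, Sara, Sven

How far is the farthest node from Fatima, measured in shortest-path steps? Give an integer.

4

Distances from Fatima: Arjun:2, Giulia:4, Jon:3, Nate:1, Nora:3, Omar:3, Sara:2, Sven:2, Vikram:4, Wes:3, Ximena:3.
The largest is 4 (to Giulia and Vikram), so the eccentricity of Fatima is 4.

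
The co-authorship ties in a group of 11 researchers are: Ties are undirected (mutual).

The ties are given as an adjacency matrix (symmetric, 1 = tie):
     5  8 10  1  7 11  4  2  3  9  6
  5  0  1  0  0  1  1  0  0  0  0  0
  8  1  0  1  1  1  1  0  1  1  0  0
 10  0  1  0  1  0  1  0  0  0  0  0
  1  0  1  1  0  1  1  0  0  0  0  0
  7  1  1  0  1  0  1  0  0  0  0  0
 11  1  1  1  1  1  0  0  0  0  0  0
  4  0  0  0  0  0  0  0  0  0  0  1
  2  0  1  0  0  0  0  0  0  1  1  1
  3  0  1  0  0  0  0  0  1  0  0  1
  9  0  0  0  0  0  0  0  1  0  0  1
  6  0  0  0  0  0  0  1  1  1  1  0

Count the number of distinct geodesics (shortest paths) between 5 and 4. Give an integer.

2

The shortest distance is 4. The length-4 paths are: 5–8–3–6–4; 5–8–2–6–4.
That gives 2 distinct shortest paths.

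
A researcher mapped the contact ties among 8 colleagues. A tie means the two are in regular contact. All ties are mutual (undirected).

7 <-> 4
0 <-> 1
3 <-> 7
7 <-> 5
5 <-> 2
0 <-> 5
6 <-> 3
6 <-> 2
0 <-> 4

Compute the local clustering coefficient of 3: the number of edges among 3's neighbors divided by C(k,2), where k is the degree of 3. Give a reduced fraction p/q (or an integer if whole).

3's neighbors: 6 and 7 (k = 2).
Possible neighbor pairs: C(2,2) = 1. Edges among them: none → e = 0.
Clustering(3) = 0/1.

0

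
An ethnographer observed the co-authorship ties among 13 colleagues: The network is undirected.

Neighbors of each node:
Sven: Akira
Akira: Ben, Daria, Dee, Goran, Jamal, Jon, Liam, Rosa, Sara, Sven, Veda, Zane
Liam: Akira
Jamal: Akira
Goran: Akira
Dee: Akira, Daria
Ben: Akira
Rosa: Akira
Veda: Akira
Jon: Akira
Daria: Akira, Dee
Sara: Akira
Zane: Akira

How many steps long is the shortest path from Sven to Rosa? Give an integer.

One shortest route is Sven – Akira – Rosa, which uses 2 edges, and Sven and Rosa are not directly tied, so nothing shorter exists. So d(Sven,Rosa) = 2.

2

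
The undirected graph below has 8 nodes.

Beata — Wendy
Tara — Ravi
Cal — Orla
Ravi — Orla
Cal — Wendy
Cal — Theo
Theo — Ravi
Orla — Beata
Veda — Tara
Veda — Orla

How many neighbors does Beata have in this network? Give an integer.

Beata is directly tied to Orla and Wendy. That is 2 neighbors, so the degree of Beata is 2.

2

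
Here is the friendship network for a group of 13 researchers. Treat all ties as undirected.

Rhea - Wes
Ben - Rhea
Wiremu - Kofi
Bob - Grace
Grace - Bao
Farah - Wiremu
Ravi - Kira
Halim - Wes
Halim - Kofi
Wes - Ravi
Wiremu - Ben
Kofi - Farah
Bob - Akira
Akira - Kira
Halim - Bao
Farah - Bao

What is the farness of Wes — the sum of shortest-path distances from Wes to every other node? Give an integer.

Distances from Wes: Akira:3, Bao:2, Ben:2, Bob:4, Farah:3, Grace:3, Halim:1, Kira:2, Kofi:2, Ravi:1, Rhea:1, Wiremu:3.
Sum = 3 + 2 + 2 + 4 + 3 + 3 + 1 + 2 + 2 + 1 + 1 + 3 = 27.

27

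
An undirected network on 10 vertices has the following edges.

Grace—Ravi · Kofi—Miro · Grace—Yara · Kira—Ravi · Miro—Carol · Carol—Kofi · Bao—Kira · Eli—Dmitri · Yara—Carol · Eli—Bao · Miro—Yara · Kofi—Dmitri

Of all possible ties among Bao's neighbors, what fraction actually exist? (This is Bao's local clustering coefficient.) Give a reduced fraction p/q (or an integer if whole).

0

Bao's neighbors: Eli and Kira (k = 2).
Possible neighbor pairs: C(2,2) = 1. Edges among them: none → e = 0.
Clustering(Bao) = 0/1.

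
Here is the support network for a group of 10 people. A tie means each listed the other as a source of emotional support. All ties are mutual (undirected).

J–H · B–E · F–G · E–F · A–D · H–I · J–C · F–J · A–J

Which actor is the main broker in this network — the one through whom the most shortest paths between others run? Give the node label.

J

Unnormalized betweenness of each node: A:8, B:0, C:0, D:0, E:8, F:20, G:0, H:8, I:0, J:28.
J has the largest value, 28, making it the main broker — the node through which the most shortest paths run.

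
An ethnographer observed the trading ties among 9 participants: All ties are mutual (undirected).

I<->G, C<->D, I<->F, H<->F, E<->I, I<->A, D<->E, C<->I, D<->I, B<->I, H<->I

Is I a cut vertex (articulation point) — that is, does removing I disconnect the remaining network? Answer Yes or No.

Removing I leaves {G} with no path to {A}, so the network splits into 5 components. I is a cut vertex.

Yes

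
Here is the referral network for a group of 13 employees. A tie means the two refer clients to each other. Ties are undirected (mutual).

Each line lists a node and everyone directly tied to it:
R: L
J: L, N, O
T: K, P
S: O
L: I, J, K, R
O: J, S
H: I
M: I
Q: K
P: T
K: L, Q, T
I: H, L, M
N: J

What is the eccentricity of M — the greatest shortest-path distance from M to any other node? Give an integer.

Distances from M: H:2, I:1, J:3, K:3, L:2, N:4, O:4, P:5, Q:4, R:3, S:5, T:4.
The largest is 5 (to P and S), so the eccentricity of M is 5.

5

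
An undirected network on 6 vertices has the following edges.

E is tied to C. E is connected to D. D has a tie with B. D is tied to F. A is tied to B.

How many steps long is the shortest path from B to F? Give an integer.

2

One shortest route is B – D – F, which uses 2 edges, and B and F are not directly tied, so nothing shorter exists. So d(B,F) = 2.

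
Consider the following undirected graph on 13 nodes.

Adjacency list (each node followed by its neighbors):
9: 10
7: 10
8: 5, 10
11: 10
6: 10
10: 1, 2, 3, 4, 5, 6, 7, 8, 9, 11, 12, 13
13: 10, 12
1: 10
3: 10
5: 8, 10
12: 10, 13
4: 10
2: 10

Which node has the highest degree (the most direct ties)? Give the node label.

Degrees — 1:1, 2:1, 3:1, 4:1, 5:2, 6:1, 7:1, 8:2, 9:1, 10:12, 11:1, 12:2, 13:2.
The maximum is 12, attained only by 10.

10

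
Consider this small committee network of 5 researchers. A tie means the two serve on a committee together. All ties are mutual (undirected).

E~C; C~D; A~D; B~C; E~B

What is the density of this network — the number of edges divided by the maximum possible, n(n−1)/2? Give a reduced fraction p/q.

1/2

There are 5 edges and 5 nodes, so the maximum possible is C(5,2) = 10.
Density = 5/10 = 1/2.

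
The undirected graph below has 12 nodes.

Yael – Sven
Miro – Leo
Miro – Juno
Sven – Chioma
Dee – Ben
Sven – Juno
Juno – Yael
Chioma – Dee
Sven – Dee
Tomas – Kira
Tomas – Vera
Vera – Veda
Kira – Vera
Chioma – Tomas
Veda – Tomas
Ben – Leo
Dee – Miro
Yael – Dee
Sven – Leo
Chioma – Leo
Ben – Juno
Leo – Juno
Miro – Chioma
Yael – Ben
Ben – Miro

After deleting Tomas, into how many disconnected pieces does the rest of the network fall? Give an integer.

Without Tomas, the remaining ties split the others into: {Ben, Chioma, Dee, Juno, Leo, Miro, Sven, Yael}; {Kira, Veda, Vera}.
That's 2 separate components.

2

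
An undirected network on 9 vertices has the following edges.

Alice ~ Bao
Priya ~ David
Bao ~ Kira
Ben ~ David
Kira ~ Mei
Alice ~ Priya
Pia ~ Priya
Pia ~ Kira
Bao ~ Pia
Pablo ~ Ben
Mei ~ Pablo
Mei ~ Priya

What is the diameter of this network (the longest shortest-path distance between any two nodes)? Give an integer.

Eccentricity of each node (its greatest distance to any other): Alice:3, Bao:4, Ben:4, David:3, Kira:3, Mei:2, Pablo:3, Pia:3, Priya:2.
The maximum eccentricity is 4, realized for instance by the pair Ben–Bao via Ben – David – Priya – Alice – Bao. So the diameter is 4.

4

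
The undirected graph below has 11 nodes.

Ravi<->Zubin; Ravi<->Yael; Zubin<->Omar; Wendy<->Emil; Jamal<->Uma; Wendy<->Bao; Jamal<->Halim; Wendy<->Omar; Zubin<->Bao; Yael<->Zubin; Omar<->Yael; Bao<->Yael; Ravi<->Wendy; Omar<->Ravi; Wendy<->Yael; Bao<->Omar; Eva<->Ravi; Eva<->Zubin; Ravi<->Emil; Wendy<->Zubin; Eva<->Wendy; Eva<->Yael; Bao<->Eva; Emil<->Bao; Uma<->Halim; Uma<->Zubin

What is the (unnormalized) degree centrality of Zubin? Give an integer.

7

Zubin is directly tied to Bao, Eva, Omar, Ravi, Uma, Wendy, and Yael. That is 7 neighbors, so the degree of Zubin is 7.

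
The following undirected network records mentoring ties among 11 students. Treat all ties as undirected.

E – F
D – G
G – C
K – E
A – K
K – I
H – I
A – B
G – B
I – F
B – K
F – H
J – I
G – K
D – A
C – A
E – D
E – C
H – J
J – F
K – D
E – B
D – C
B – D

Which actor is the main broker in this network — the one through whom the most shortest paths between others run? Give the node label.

Unnormalized betweenness of each node: A:7/10, B:23/20, C:23/20, D:37/20, E:10, F:67/10, G:7/10, H:0, I:89/10, J:0, K:257/20.
K has the largest value, 257/20, making it the main broker — the node through which the most shortest paths run.

K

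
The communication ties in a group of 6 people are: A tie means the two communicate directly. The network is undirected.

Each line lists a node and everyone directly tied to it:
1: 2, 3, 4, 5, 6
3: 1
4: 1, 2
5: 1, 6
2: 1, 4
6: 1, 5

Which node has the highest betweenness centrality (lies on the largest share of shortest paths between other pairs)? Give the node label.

1

Unnormalized betweenness of each node: 1:8, 2:0, 3:0, 4:0, 5:0, 6:0.
1 has the largest value, 8, making it the main broker — the node through which the most shortest paths run.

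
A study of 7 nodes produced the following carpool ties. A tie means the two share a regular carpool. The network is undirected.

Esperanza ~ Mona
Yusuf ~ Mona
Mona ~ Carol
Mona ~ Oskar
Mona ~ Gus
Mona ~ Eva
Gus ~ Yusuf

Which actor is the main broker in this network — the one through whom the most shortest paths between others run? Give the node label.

Unnormalized betweenness of each node: Carol:0, Esperanza:0, Eva:0, Gus:0, Mona:14, Oskar:0, Yusuf:0.
Mona has the largest value, 14, making it the main broker — the node through which the most shortest paths run.

Mona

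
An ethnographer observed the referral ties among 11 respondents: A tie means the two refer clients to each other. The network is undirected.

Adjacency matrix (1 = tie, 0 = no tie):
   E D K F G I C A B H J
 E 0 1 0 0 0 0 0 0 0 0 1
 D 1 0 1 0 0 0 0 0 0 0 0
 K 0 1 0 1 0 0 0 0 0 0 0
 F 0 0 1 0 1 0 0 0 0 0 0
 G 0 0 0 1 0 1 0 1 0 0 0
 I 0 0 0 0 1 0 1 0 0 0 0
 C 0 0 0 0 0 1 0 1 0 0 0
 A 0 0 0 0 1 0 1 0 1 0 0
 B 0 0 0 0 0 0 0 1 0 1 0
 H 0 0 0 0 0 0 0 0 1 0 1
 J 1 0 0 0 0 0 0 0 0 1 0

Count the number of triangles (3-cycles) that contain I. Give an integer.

I's neighbors are C and G, but none of them are tied to each other, so no triangle contains I.

0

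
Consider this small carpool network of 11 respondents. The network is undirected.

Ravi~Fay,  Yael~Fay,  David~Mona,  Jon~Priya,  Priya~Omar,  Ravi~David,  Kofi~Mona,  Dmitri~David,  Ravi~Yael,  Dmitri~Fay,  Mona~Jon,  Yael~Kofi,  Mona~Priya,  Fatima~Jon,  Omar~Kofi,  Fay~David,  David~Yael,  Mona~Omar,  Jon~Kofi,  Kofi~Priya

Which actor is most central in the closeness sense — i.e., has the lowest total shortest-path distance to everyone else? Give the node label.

Farness (sum of distances to all others) for each node — David:16, Dmitri:24, Fatima:28, Fay:21, Jon:19, Kofi:16, Mona:15, Omar:21, Priya:19, Ravi:22, Yael:17.
The smallest farness is 15, for Mona, so Mona has the highest closeness.

Mona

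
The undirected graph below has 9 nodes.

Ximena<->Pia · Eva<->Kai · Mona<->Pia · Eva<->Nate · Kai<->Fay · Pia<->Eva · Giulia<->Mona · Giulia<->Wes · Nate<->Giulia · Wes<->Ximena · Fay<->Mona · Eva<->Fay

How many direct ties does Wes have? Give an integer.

Wes is directly tied to Giulia and Ximena. That is 2 neighbors, so the degree of Wes is 2.

2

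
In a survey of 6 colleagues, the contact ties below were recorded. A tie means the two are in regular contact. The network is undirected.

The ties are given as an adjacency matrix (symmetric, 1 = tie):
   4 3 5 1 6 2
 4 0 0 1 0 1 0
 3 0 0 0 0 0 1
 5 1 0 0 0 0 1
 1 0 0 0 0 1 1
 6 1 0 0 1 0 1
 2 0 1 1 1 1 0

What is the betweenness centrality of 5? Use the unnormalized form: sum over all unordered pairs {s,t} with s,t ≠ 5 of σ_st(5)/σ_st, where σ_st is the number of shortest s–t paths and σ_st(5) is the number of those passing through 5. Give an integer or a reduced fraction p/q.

Pairs whose geodesics pass through 5 — 4–3: 1/2; 4–2: 1/2.
All other pairs contribute 0.
Summing the contributions gives betweenness(5) = 1.

1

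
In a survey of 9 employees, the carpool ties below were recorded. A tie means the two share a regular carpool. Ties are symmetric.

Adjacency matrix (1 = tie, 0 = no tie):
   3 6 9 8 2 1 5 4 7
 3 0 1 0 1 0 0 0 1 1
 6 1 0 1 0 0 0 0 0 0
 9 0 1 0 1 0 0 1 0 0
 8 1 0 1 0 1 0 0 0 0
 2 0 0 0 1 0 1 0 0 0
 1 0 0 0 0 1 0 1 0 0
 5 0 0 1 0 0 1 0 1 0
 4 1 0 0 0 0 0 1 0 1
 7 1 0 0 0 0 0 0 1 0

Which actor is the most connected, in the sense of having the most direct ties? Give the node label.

3

Degrees — 1:2, 2:2, 3:4, 4:3, 5:3, 6:2, 7:2, 8:3, 9:3.
The maximum is 4, attained only by 3.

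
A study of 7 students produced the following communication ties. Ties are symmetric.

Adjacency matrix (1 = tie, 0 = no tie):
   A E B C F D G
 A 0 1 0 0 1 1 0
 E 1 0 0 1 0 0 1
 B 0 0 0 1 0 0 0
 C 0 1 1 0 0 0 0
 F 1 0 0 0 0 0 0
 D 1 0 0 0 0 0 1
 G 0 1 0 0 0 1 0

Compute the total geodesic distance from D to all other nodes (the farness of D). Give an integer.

13

Distances from D: A:1, B:4, C:3, E:2, F:2, G:1.
Sum = 1 + 4 + 3 + 2 + 2 + 1 = 13.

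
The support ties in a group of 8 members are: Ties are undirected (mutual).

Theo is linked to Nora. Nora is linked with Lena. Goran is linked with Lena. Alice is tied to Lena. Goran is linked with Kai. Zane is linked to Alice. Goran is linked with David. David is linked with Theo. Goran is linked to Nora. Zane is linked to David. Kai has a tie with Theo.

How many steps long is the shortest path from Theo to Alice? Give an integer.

3

One shortest route is Theo – David – Zane – Alice, which uses 3 edges, and at distance 2 from Theo we only reach {Goran, Lena, Zane}, which does not include Alice. So d(Theo,Alice) = 3.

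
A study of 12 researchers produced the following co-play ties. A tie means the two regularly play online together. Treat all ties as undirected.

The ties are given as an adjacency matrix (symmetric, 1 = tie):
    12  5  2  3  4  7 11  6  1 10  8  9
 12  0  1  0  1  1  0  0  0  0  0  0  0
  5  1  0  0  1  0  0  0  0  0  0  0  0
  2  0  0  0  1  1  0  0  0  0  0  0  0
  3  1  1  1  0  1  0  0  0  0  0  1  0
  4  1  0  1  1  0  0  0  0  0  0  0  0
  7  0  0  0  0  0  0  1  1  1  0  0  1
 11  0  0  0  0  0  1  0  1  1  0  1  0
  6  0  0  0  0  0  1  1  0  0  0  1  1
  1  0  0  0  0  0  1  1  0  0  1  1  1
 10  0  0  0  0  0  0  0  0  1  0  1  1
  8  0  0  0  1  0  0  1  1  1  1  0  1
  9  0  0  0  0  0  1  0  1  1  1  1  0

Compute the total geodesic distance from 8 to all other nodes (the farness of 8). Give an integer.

16

Distances from 8: 1:1, 2:2, 3:1, 4:2, 5:2, 6:1, 7:2, 9:1, 10:1, 11:1, 12:2.
Sum = 1 + 2 + 1 + 2 + 2 + 1 + 2 + 1 + 1 + 1 + 2 = 16.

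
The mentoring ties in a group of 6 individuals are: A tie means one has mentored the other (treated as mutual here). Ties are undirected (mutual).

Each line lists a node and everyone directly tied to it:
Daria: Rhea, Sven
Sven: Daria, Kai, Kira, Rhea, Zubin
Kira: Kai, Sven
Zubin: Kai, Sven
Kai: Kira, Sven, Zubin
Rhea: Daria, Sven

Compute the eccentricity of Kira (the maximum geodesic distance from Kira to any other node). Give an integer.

2

Distances from Kira: Daria:2, Kai:1, Rhea:2, Sven:1, Zubin:2.
The largest is 2 (to Zubin, Rhea, and Daria), so the eccentricity of Kira is 2.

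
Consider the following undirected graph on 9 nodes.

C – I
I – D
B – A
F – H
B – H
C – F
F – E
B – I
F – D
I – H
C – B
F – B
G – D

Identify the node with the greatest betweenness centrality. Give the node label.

Unnormalized betweenness of each node: A:0, B:47/6, C:1/2, D:15/2, E:0, F:34/3, G:0, H:1/2, I:13/3.
F has the largest value, 34/3, making it the main broker — the node through which the most shortest paths run.

F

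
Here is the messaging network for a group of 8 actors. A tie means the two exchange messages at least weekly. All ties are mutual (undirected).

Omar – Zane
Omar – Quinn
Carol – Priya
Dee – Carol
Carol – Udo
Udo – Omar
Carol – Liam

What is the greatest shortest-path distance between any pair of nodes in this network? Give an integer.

4

Eccentricity of each node (its greatest distance to any other): Carol:3, Dee:4, Liam:4, Omar:3, Priya:4, Quinn:4, Udo:2, Zane:4.
The maximum eccentricity is 4, realized for instance by the pair Zane–Dee via Zane – Omar – Udo – Carol – Dee. So the diameter is 4.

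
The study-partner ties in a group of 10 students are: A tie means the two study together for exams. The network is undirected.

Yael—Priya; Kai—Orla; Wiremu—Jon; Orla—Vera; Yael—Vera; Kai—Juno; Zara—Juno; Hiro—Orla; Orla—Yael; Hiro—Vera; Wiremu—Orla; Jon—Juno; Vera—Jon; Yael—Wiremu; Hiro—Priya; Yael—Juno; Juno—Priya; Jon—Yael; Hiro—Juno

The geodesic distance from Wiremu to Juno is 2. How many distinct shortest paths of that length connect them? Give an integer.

2

The shortest distance is 2. The length-2 paths are: Wiremu–Jon–Juno; Wiremu–Yael–Juno.
That gives 2 distinct shortest paths.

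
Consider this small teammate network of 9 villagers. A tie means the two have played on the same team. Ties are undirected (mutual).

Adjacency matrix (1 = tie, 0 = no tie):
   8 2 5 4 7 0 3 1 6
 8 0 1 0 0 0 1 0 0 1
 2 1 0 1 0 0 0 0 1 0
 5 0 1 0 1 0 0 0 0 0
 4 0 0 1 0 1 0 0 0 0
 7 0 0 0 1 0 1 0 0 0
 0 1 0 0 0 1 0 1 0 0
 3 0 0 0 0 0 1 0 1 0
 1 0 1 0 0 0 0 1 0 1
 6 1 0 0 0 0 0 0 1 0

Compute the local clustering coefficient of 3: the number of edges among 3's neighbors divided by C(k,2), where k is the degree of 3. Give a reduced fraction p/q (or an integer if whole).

3's neighbors: 0 and 1 (k = 2).
Possible neighbor pairs: C(2,2) = 1. Edges among them: none → e = 0.
Clustering(3) = 0/1.

0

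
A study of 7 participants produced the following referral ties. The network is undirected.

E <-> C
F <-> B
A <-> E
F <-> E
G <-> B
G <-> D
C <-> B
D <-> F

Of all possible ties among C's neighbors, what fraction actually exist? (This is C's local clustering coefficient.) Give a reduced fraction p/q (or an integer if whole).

0

C's neighbors: B and E (k = 2).
Possible neighbor pairs: C(2,2) = 1. Edges among them: none → e = 0.
Clustering(C) = 0/1.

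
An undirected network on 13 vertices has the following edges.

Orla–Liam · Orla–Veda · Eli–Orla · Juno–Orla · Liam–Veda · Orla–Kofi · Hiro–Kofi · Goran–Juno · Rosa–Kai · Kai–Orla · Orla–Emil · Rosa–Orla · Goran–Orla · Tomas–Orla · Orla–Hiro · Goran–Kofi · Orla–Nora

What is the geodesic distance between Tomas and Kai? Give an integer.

One shortest route is Tomas – Orla – Kai, which uses 2 edges, and Tomas and Kai are not directly tied, so nothing shorter exists. So d(Tomas,Kai) = 2.

2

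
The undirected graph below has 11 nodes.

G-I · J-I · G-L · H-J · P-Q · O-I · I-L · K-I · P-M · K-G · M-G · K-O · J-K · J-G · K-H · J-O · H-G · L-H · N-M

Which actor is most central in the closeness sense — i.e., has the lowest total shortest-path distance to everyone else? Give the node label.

Farness (sum of distances to all others) for each node — G:15, H:20, I:19, J:19, K:19, L:21, M:18, N:27, O:25, P:25, Q:34.
The smallest farness is 15, for G, so G has the highest closeness.

G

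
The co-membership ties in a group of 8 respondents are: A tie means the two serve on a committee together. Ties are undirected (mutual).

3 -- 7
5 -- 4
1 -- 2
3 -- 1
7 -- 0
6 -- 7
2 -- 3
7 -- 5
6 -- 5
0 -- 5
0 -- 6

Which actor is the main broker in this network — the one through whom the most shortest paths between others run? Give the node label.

7

Unnormalized betweenness of each node: 0:0, 1:0, 2:0, 3:10, 4:0, 5:6, 6:0, 7:12.
7 has the largest value, 12, making it the main broker — the node through which the most shortest paths run.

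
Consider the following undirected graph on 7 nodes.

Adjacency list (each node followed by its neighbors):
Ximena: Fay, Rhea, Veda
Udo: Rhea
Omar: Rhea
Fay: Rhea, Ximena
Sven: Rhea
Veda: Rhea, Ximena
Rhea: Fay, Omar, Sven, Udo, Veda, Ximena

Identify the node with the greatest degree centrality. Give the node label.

Degrees — Fay:2, Omar:1, Rhea:6, Sven:1, Udo:1, Veda:2, Ximena:3.
The maximum is 6, attained only by Rhea.

Rhea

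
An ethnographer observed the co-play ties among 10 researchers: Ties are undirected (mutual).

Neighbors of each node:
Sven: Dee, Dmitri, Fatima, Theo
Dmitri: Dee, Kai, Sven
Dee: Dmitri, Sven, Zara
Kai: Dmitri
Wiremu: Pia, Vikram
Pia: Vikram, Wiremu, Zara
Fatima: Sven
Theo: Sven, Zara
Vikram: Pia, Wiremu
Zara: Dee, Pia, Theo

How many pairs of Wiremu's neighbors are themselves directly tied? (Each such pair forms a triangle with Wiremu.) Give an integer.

Wiremu's neighbors: Pia and Vikram.
Neighbor pairs that are themselves tied: Wiremu–Pia–Vikram. Each forms one triangle with Wiremu, for 1 in total.

1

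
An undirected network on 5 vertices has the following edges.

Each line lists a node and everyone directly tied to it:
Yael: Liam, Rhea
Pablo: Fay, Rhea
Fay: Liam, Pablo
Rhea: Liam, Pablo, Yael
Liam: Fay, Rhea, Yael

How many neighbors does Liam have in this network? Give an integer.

Liam is directly tied to Fay, Rhea, and Yael. That is 3 neighbors, so the degree of Liam is 3.

3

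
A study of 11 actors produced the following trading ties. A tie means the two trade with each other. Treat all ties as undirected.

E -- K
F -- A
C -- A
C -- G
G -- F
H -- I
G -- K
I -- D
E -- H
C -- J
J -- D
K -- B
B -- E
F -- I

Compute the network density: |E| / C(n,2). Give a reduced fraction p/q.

There are 14 edges and 11 nodes, so the maximum possible is C(11,2) = 55.
Density = 14/55.

14/55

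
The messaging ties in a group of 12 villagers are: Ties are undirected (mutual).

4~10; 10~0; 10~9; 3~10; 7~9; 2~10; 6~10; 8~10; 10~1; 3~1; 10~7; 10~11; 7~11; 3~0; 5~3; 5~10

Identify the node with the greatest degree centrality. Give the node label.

Degrees — 0:2, 1:2, 2:1, 3:4, 4:1, 5:2, 6:1, 7:3, 8:1, 9:2, 10:11, 11:2.
The maximum is 11, attained only by 10.

10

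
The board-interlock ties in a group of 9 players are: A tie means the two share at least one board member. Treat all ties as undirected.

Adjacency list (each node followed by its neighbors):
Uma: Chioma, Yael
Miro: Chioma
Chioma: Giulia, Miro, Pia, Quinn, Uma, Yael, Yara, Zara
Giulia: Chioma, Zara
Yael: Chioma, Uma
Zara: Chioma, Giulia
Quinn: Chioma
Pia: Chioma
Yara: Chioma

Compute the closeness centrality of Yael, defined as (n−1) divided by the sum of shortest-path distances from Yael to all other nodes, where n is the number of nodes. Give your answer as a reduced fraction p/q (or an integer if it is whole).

4/7

Distances from Yael: Chioma:1, Giulia:2, Miro:2, Pia:2, Quinn:2, Uma:1, Yara:2, Zara:2. Sum = 14.
n = 9, so closeness = 8/14 = 4/7.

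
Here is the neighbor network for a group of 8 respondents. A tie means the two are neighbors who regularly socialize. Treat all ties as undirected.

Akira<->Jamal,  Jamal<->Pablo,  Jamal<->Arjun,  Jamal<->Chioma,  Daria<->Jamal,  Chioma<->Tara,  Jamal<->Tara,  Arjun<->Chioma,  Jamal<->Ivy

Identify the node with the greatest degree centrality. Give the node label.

Jamal

Degrees — Akira:1, Arjun:2, Chioma:3, Daria:1, Ivy:1, Jamal:7, Pablo:1, Tara:2.
The maximum is 7, attained only by Jamal.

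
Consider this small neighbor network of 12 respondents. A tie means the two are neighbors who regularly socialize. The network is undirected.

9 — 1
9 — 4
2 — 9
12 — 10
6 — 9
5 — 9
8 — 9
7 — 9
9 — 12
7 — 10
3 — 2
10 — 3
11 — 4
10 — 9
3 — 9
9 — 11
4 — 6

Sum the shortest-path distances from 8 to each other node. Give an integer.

Distances from 8: 1:2, 2:2, 3:2, 4:2, 5:2, 6:2, 7:2, 9:1, 10:2, 11:2, 12:2.
Sum = 2 + 2 + 2 + 2 + 2 + 2 + 2 + 1 + 2 + 2 + 2 = 21.

21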